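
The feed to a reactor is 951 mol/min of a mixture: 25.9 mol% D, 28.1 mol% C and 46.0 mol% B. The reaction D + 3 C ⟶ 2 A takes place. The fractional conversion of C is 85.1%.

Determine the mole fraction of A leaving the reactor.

0.19

C reacted = 0.851 × 267.2 = 227.4 mol/min; ν_C = −3, so ξ = 227.4/3 = 75.8 mol/min.
Outlet amounts (n = n₀ + ν ξ):
  D: 246.3 − 1(75.8) = 170.5
  C: 267.2 − 3(75.8) = 39.82
  A: 0 + 2(75.8) = 151.6
  B: 437.5 (inert)
Total out = 799.4 mol/min; y_A = 151.6 / 799.4 = 0.1897.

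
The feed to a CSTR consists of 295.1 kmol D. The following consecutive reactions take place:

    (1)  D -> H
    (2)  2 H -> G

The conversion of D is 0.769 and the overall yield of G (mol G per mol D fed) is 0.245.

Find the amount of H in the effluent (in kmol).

82.3 kmol

Conversion of D: D consumed = 1ξ₁ = 0.769 × 295.1 → ξ₁ = 226.9 kmol.
Yield of G: 1ξ₂ / 295.1 = 0.245 → ξ₂ = 72.3 kmol.
Outlet amounts (n = n₀ + Σ ν·ξ):
  D: 295.1 − 1(226.9) = 68.17
  H: 0 + 1(226.9) − 2(72.3) = 82.33
  G: 0 + 1(72.3) = 72.3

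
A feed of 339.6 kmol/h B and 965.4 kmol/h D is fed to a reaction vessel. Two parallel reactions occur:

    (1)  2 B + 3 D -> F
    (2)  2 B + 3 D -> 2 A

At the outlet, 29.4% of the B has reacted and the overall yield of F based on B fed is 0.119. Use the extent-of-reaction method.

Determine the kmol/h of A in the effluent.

19 kmol/h

Yield of F: 1ξ₁ / 339.6 = 0.119 → ξ₁ = 40.41 kmol/h.
Conversion of B: 2ξ₁ + 2ξ₂ = 0.294 × 339.6 = 99.84 → ξ₂ = 9.509 kmol/h.
Outlet amounts (n = n₀ + Σ ν·ξ):
  B: 339.6 − 2(40.41) − 2(9.509) = 239.8
  D: 965.4 − 3(40.41) − 3(9.509) = 815.6
  F: 0 + 1(40.41) = 40.41
  A: 0 + 2(9.509) = 19.02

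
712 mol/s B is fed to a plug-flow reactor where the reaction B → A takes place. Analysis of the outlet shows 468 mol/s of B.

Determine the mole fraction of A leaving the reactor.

0.343

For B: n = n₀ − 1ξ → 468 = 712 − 1ξ, giving ξ = 244 mol/s.
Outlet amounts (n = n₀ + ν ξ):
  B: 712 − 1(244) = 468
  A: 0 + 1(244) = 244
Total out = 712 mol/s; y_A = 244 / 712 = 0.3427.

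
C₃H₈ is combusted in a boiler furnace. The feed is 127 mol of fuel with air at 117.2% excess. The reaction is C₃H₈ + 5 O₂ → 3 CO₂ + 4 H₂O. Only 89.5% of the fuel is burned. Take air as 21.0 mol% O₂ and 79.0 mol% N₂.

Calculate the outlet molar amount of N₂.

5190 mol

Stoichiometric O₂ = 5 × 127 = 635 mol; O₂ fed = 635 × 2.172 = 1379 mol.
N₂ fed = 1379 × 79/21 = 5188 mol.
Fuel reacted = 0.895 × 127 → ξ = 113.7 mol.
Outlet (n = n₀ + ν ξ):
  C₃H₈: 127 − 1(113.7) = 13.33
  O₂: 1379 − 5(113.7) = 810.9
  N₂: 5188 (inert)
  CO₂: 0 + 3(113.7) = 341
  H₂O: 0 + 4(113.7) = 454.7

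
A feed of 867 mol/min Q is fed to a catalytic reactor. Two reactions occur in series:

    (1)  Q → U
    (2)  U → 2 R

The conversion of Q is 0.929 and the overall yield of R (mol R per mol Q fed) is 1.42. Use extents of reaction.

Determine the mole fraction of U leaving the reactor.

0.128

Conversion of Q: Q consumed = 1ξ₁ = 0.929 × 867 → ξ₁ = 805.4 mol/min.
Yield of R: 2ξ₂ / 867 = 1.42 → ξ₂ = 615.6 mol/min.
Outlet amounts (n = n₀ + Σ ν·ξ):
  Q: 867 − 1(805.4) = 61.56
  U: 0 + 1(805.4) − 1(615.6) = 189.9
  R: 0 + 2(615.6) = 1231
Total out = 1483 mol/min; y_U = 189.9 / 1483 = 0.1281.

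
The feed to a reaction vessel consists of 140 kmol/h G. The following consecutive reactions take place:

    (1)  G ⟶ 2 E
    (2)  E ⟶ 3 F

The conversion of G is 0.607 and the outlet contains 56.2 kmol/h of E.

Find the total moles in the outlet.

452 kmol/h

Conversion of G: G consumed = 1ξ₁ = 0.607 × 140 → ξ₁ = 84.98 kmol/h.
E balance: n_E = 0 + 2ξ₁ − 1ξ₂ = 56.2 → ξ₂ = (2·84.98 − 56.2)/1 = 113.8 kmol/h.
Outlet amounts (n = n₀ + Σ ν·ξ):
  G: 140 − 1(84.98) = 55.02
  E: 0 + 2(84.98) − 1(113.8) = 56.2
  F: 0 + 3(113.8) = 341.3
Total out = 55.02 + 56.2 + 341.3 = 452.5 kmol/h.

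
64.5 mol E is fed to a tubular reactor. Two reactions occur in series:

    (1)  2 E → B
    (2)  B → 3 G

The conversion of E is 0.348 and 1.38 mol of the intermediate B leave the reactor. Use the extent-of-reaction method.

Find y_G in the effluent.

Conversion of E: E consumed = 2ξ₁ = 0.348 × 64.5 → ξ₁ = 11.22 mol.
B balance: n_B = 0 + 1ξ₁ − 1ξ₂ = 1.38 → ξ₂ = (1·11.22 − 1.38)/1 = 9.843 mol.
Outlet amounts (n = n₀ + Σ ν·ξ):
  E: 64.5 − 2(11.22) = 42.05
  B: 0 + 1(11.22) − 1(9.843) = 1.38
  G: 0 + 3(9.843) = 29.53
Total out = 72.96 mol; y_G = 29.53 / 72.96 = 0.4047.

0.405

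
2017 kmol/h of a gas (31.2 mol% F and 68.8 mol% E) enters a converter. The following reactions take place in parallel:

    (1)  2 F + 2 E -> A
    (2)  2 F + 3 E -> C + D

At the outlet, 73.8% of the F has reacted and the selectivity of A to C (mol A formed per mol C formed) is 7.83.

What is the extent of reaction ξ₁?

Conversion of F: F consumed = 0.738 × 629.3 = 464.4 kmol/h = 2ξ₁ + 2ξ₂.
Selectivity: 1ξ₁ / (1ξ₂) = 7.83 → ξ₁ = 7.83 ξ₂.
Substitute: (2·7.83 + 2) ξ₂ = 464.4 → ξ₂ = 26.3 kmol/h, ξ₁ = 205.9 kmol/h.
Outlet amounts (n = n₀ + Σ ν·ξ):
  F: 629.3 − 2(205.9) − 2(26.3) = 164.9
  E: 1388 − 2(205.9) − 3(26.3) = 897
  A: 0 + 1(205.9) = 205.9
  C: 0 + 1(26.3) = 26.3
  D: 0 + 1(26.3) = 26.3

ξ₁ = 206 kmol/h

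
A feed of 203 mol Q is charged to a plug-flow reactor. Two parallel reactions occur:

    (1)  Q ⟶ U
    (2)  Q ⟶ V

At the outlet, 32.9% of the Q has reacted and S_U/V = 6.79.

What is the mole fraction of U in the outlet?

0.287

Conversion of Q: Q consumed = 0.329 × 203 = 66.79 mol = 1ξ₁ + 1ξ₂.
Selectivity: 1ξ₁ / (1ξ₂) = 6.79 → ξ₁ = 6.79 ξ₂.
Substitute: (1·6.79 + 1) ξ₂ = 66.79 → ξ₂ = 8.573 mol, ξ₁ = 58.21 mol.
Outlet amounts (n = n₀ + Σ ν·ξ):
  Q: 203 − 1(58.21) − 1(8.573) = 136.2
  U: 0 + 1(58.21) = 58.21
  V: 0 + 1(8.573) = 8.573
Total out = 203 mol; y_U = 58.21 / 203 = 0.2868.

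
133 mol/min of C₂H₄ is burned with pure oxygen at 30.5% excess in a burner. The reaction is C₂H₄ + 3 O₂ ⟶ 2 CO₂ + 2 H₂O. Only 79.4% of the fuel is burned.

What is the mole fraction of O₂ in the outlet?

0.312

Stoichiometric O₂ = 3 × 133 = 399 mol/min; O₂ fed = 399 × 1.305 = 520.7 mol/min.
Fuel reacted = 0.794 × 133 → ξ = 105.6 mol/min.
Outlet (n = n₀ + ν ξ):
  C₂H₄: 133 − 1(105.6) = 27.4
  O₂: 520.7 − 3(105.6) = 203.9
  CO₂: 0 + 2(105.6) = 211.2
  H₂O: 0 + 2(105.6) = 211.2
Total out = 653.7 mol/min; y_O₂ = 203.9 / 653.7 = 0.3119.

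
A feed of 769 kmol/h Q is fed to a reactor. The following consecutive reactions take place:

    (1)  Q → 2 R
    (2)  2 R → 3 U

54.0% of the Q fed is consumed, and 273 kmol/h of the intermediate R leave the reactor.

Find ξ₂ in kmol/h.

ξ₂ = 279 kmol/h

Conversion of Q: Q consumed = 1ξ₁ = 0.54 × 769 → ξ₁ = 415.3 kmol/h.
R balance: n_R = 0 + 2ξ₁ − 2ξ₂ = 273 → ξ₂ = (2·415.3 − 273)/2 = 278.8 kmol/h.
Outlet amounts (n = n₀ + Σ ν·ξ):
  Q: 769 − 1(415.3) = 353.7
  R: 0 + 2(415.3) − 2(278.8) = 273
  U: 0 + 3(278.8) = 836.3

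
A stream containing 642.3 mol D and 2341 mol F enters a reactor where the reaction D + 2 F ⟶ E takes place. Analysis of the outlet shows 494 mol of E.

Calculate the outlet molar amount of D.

148 mol

For E: n = n₀ + 1ξ → 494 = 0 + 1ξ, giving ξ = 494 mol.
Outlet amounts (n = n₀ + ν ξ):
  D: 642.3 − 1(494) = 148.3
  F: 2341 − 2(494) = 1353
  E: 0 + 1(494) = 494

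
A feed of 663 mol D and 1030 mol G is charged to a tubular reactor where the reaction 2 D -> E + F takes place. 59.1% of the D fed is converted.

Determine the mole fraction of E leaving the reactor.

D reacted = 0.591 × 663 = 391.8 mol; ν_D = −2, so ξ = 391.8/2 = 195.9 mol.
Outlet amounts (n = n₀ + ν ξ):
  D: 663 − 2(195.9) = 271.2
  E: 0 + 1(195.9) = 195.9
  F: 0 + 1(195.9) = 195.9
  G: 1030 (inert)
Total out = 1693 mol; y_E = 195.9 / 1693 = 0.1157.

0.116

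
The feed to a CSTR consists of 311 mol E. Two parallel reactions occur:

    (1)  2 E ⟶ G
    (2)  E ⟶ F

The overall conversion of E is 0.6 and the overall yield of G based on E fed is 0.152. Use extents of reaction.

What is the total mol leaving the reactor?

264 mol

Yield of G: 1ξ₁ / 311 = 0.152 → ξ₁ = 47.27 mol.
Conversion of E: 2ξ₁ + 1ξ₂ = 0.6 × 311 = 186.6 → ξ₂ = 92.06 mol.
Outlet amounts (n = n₀ + Σ ν·ξ):
  E: 311 − 2(47.27) − 1(92.06) = 124.4
  G: 0 + 1(47.27) = 47.27
  F: 0 + 1(92.06) = 92.06
Total out = 124.4 + 47.27 + 92.06 = 263.7 mol.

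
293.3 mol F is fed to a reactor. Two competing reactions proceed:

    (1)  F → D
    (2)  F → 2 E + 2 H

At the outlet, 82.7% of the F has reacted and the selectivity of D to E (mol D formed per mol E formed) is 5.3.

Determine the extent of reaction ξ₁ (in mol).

ξ₁ = 222 mol

Conversion of F: F consumed = 0.827 × 293.3 = 242.6 mol = 1ξ₁ + 1ξ₂.
Selectivity: 1ξ₁ / (2ξ₂) = 5.3 → ξ₁ = 10.6 ξ₂.
Substitute: (1·10.6 + 1) ξ₂ = 242.6 → ξ₂ = 20.91 mol, ξ₁ = 221.6 mol.
Outlet amounts (n = n₀ + Σ ν·ξ):
  F: 293.3 − 1(221.6) − 1(20.91) = 50.74
  D: 0 + 1(221.6) = 221.6
  E: 0 + 2(20.91) = 41.82
  H: 0 + 2(20.91) = 41.82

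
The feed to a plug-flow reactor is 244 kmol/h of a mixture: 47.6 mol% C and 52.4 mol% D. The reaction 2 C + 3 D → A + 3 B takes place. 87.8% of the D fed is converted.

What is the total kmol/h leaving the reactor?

D reacted = 0.878 × 127.9 = 112.3 kmol/h; ν_D = −3, so ξ = 112.3/3 = 37.42 kmol/h.
Outlet amounts (n = n₀ + ν ξ):
  C: 116.1 − 2(37.42) = 41.31
  D: 127.9 − 3(37.42) = 15.6
  A: 0 + 1(37.42) = 37.42
  B: 0 + 3(37.42) = 112.3
Total out = 41.31 + 15.6 + 37.42 + 112.3 = 206.6 kmol/h.

207 kmol/h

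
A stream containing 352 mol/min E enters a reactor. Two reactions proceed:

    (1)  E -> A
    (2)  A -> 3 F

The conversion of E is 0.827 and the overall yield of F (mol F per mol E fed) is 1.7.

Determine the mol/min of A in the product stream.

Conversion of E: E consumed = 1ξ₁ = 0.827 × 352 → ξ₁ = 291.1 mol/min.
Yield of F: 3ξ₂ / 352 = 1.7 → ξ₂ = 199.5 mol/min.
Outlet amounts (n = n₀ + Σ ν·ξ):
  E: 352 − 1(291.1) = 60.9
  A: 0 + 1(291.1) − 1(199.5) = 91.64
  F: 0 + 3(199.5) = 598.4

91.6 mol/min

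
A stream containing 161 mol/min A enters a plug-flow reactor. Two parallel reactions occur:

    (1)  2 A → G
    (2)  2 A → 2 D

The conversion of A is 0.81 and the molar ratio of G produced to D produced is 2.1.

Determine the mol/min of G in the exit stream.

Conversion of A: A consumed = 0.81 × 161 = 130.4 mol/min = 2ξ₁ + 2ξ₂.
Selectivity: 1ξ₁ / (2ξ₂) = 2.1 → ξ₁ = 4.2 ξ₂.
Substitute: (2·4.2 + 2) ξ₂ = 130.4 → ξ₂ = 12.54 mol/min, ξ₁ = 52.67 mol/min.
Outlet amounts (n = n₀ + Σ ν·ξ):
  A: 161 − 2(52.67) − 2(12.54) = 30.59
  G: 0 + 1(52.67) = 52.67
  D: 0 + 2(12.54) = 25.08

52.7 mol/min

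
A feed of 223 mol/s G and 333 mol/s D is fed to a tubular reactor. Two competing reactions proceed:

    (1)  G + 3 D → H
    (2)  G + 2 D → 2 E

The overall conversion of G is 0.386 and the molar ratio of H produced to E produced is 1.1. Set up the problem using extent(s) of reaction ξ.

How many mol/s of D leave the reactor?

102 mol/s

Conversion of G: G consumed = 0.386 × 223 = 86.08 mol/s = 1ξ₁ + 1ξ₂.
Selectivity: 1ξ₁ / (2ξ₂) = 1.1 → ξ₁ = 2.2 ξ₂.
Substitute: (1·2.2 + 1) ξ₂ = 86.08 → ξ₂ = 26.9 mol/s, ξ₁ = 59.18 mol/s.
Outlet amounts (n = n₀ + Σ ν·ξ):
  G: 223 − 1(59.18) − 1(26.9) = 136.9
  D: 333 − 3(59.18) − 2(26.9) = 101.7
  H: 0 + 1(59.18) = 59.18
  E: 0 + 2(26.9) = 53.8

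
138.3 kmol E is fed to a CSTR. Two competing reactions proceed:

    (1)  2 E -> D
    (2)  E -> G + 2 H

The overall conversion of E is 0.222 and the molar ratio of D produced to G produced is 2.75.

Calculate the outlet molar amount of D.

13 kmol

Conversion of E: E consumed = 0.222 × 138.3 = 30.7 kmol = 2ξ₁ + 1ξ₂.
Selectivity: 1ξ₁ / (1ξ₂) = 2.75 → ξ₁ = 2.75 ξ₂.
Substitute: (2·2.75 + 1) ξ₂ = 30.7 → ξ₂ = 4.723 kmol, ξ₁ = 12.99 kmol.
Outlet amounts (n = n₀ + Σ ν·ξ):
  E: 138.3 − 2(12.99) − 1(4.723) = 107.6
  D: 0 + 1(12.99) = 12.99
  G: 0 + 1(4.723) = 4.723
  H: 0 + 2(4.723) = 9.447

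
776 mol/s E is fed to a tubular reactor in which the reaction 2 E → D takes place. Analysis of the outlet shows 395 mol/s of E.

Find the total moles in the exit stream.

For E: n = n₀ − 2ξ → 395 = 776 − 2ξ, giving ξ = 190.5 mol/s.
Outlet amounts (n = n₀ + ν ξ):
  E: 776 − 2(190.5) = 395
  D: 0 + 1(190.5) = 190.5
Total out = 395 + 190.5 = 585.5 mol/s.

586 mol/s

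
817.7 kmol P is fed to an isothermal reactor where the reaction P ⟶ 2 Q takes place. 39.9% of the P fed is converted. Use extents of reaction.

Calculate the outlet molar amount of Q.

P reacted = 0.399 × 817.7 = 326.3 kmol; ν_P = −1, so ξ = 326.3/1 = 326.3 kmol.
Outlet amounts (n = n₀ + ν ξ):
  P: 817.7 − 1(326.3) = 491.4
  Q: 0 + 2(326.3) = 652.5

653 kmol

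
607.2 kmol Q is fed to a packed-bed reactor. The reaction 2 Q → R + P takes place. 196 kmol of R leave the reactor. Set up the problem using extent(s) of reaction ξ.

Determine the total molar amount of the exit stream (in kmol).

For R: n = n₀ + 1ξ → 196 = 0 + 1ξ, giving ξ = 196 kmol.
Outlet amounts (n = n₀ + ν ξ):
  Q: 607.2 − 2(196) = 215.2
  R: 0 + 1(196) = 196
  P: 0 + 1(196) = 196
Total out = 215.2 + 196 + 196 = 607.2 kmol.

607 kmol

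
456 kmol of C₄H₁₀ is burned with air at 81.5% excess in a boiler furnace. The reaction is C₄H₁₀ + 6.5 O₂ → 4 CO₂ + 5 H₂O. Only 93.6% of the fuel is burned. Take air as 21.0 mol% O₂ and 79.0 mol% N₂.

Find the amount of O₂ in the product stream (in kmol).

Stoichiometric O₂ = 6.5 × 456 = 2964 kmol; O₂ fed = 2964 × 1.815 = 5380 kmol.
N₂ fed = 5380 × 79/21 = 20240 kmol.
Fuel reacted = 0.936 × 456 → ξ = 426.8 kmol.
Outlet (n = n₀ + ν ξ):
  C₄H₁₀: 456 − 1(426.8) = 29.18
  O₂: 5380 − 6.5(426.8) = 2605
  N₂: 20240 (inert)
  CO₂: 0 + 4(426.8) = 1707
  H₂O: 0 + 5(426.8) = 2134

2610 kmol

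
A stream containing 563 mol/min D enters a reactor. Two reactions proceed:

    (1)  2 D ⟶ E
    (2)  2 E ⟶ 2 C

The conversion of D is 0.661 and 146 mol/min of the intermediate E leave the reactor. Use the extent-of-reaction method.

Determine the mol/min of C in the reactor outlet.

40.1 mol/min

Conversion of D: D consumed = 2ξ₁ = 0.661 × 563 → ξ₁ = 186.1 mol/min.
E balance: n_E = 0 + 1ξ₁ − 2ξ₂ = 146 → ξ₂ = (1·186.1 − 146)/2 = 20.04 mol/min.
Outlet amounts (n = n₀ + Σ ν·ξ):
  D: 563 − 2(186.1) = 190.9
  E: 0 + 1(186.1) − 2(20.04) = 146
  C: 0 + 2(20.04) = 40.07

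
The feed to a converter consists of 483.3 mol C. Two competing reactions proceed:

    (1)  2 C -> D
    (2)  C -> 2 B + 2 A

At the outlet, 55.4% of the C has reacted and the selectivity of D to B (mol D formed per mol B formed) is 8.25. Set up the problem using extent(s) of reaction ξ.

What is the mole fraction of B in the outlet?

0.0418

Conversion of C: C consumed = 0.554 × 483.3 = 267.7 mol = 2ξ₁ + 1ξ₂.
Selectivity: 1ξ₁ / (2ξ₂) = 8.25 → ξ₁ = 16.5 ξ₂.
Substitute: (2·16.5 + 1) ξ₂ = 267.7 → ξ₂ = 7.875 mol, ξ₁ = 129.9 mol.
Outlet amounts (n = n₀ + Σ ν·ξ):
  C: 483.3 − 2(129.9) − 1(7.875) = 215.6
  D: 0 + 1(129.9) = 129.9
  B: 0 + 2(7.875) = 15.75
  A: 0 + 2(7.875) = 15.75
Total out = 377 mol; y_B = 15.75 / 377 = 0.04178.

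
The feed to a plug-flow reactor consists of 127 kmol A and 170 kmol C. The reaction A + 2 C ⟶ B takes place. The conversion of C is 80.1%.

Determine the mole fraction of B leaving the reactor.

0.423

C reacted = 0.801 × 170 = 136.2 kmol; ν_C = −2, so ξ = 136.2/2 = 68.09 kmol.
Outlet amounts (n = n₀ + ν ξ):
  A: 127 − 1(68.09) = 58.91
  C: 170 − 2(68.09) = 33.83
  B: 0 + 1(68.09) = 68.09
Total out = 160.8 kmol; y_B = 68.09 / 160.8 = 0.4233.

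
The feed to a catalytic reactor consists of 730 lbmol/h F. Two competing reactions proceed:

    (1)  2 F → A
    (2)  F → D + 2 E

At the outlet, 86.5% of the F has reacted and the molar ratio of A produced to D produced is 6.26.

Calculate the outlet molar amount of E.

Conversion of F: F consumed = 0.865 × 730 = 631.5 lbmol/h = 2ξ₁ + 1ξ₂.
Selectivity: 1ξ₁ / (1ξ₂) = 6.26 → ξ₁ = 6.26 ξ₂.
Substitute: (2·6.26 + 1) ξ₂ = 631.5 → ξ₂ = 46.7 lbmol/h, ξ₁ = 292.4 lbmol/h.
Outlet amounts (n = n₀ + Σ ν·ξ):
  F: 730 − 2(292.4) − 1(46.7) = 98.55
  A: 0 + 1(292.4) = 292.4
  D: 0 + 1(46.7) = 46.7
  E: 0 + 2(46.7) = 93.41

93.4 lbmol/h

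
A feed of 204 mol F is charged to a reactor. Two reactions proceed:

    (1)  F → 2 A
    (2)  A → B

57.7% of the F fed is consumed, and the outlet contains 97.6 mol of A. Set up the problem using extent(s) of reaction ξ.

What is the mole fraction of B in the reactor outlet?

0.428

Conversion of F: F consumed = 1ξ₁ = 0.577 × 204 → ξ₁ = 117.7 mol.
A balance: n_A = 0 + 2ξ₁ − 1ξ₂ = 97.6 → ξ₂ = (2·117.7 − 97.6)/1 = 137.8 mol.
Outlet amounts (n = n₀ + Σ ν·ξ):
  F: 204 − 1(117.7) = 86.29
  A: 0 + 2(117.7) − 1(137.8) = 97.6
  B: 0 + 1(137.8) = 137.8
Total out = 321.7 mol; y_B = 137.8 / 321.7 = 0.4284.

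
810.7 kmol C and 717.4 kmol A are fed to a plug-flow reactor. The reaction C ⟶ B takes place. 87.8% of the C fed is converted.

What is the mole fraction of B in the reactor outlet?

C reacted = 0.878 × 810.7 = 711.8 kmol; ν_C = −1, so ξ = 711.8/1 = 711.8 kmol.
Outlet amounts (n = n₀ + ν ξ):
  C: 810.7 − 1(711.8) = 98.91
  B: 0 + 1(711.8) = 711.8
  A: 717.4 (inert)
Total out = 1528 kmol; y_B = 711.8 / 1528 = 0.4658.

0.466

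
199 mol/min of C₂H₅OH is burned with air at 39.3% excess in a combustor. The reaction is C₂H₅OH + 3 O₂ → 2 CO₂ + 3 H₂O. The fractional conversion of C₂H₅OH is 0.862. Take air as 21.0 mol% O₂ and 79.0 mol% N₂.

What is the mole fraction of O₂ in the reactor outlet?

0.0732

Stoichiometric O₂ = 3 × 199 = 597 mol/min; O₂ fed = 597 × 1.393 = 831.6 mol/min.
N₂ fed = 831.6 × 79/21 = 3128 mol/min.
Fuel reacted = 0.862 × 199 → ξ = 171.5 mol/min.
Outlet (n = n₀ + ν ξ):
  C₂H₅OH: 199 − 1(171.5) = 27.46
  O₂: 831.6 − 3(171.5) = 317
  N₂: 3128 (inert)
  CO₂: 0 + 2(171.5) = 343.1
  H₂O: 0 + 3(171.5) = 514.6
Total out = 4331 mol/min; y_O₂ = 317 / 4331 = 0.0732.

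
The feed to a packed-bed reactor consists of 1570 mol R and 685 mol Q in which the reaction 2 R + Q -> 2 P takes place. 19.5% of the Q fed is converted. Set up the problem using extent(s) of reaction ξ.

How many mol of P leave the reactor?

267 mol

Q reacted = 0.195 × 685 = 133.6 mol; ν_Q = −1, so ξ = 133.6/1 = 133.6 mol.
Outlet amounts (n = n₀ + ν ξ):
  R: 1570 − 2(133.6) = 1303
  Q: 685 − 1(133.6) = 551.4
  P: 0 + 2(133.6) = 267.2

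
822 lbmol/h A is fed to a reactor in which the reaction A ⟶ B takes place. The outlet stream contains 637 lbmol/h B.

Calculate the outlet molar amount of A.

185 lbmol/h

For B: n = n₀ + 1ξ → 637 = 0 + 1ξ, giving ξ = 637 lbmol/h.
Outlet amounts (n = n₀ + ν ξ):
  A: 822 − 1(637) = 185
  B: 0 + 1(637) = 637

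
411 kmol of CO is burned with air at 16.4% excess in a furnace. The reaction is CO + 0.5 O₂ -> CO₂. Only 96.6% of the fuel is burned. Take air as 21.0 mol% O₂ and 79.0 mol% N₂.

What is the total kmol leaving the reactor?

Stoichiometric O₂ = 0.5 × 411 = 205.5 kmol; O₂ fed = 205.5 × 1.164 = 239.2 kmol.
N₂ fed = 239.2 × 79/21 = 899.9 kmol.
Fuel reacted = 0.966 × 411 → ξ = 397 kmol.
Outlet (n = n₀ + ν ξ):
  CO: 411 − 1(397) = 13.97
  O₂: 239.2 − 0.5(397) = 40.69
  N₂: 899.9 (inert)
  CO₂: 0 + 1(397) = 397
Total out = 13.97 + 40.69 + 899.9 + 397 = 1352 kmol.

1350 kmol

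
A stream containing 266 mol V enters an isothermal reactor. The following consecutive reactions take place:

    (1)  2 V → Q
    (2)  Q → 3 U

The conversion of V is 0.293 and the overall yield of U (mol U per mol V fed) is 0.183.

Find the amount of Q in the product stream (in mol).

Conversion of V: V consumed = 2ξ₁ = 0.293 × 266 → ξ₁ = 38.97 mol.
Yield of U: 3ξ₂ / 266 = 0.183 → ξ₂ = 16.23 mol.
Outlet amounts (n = n₀ + Σ ν·ξ):
  V: 266 − 2(38.97) = 188.1
  Q: 0 + 1(38.97) − 1(16.23) = 22.74
  U: 0 + 3(16.23) = 48.68

22.7 mol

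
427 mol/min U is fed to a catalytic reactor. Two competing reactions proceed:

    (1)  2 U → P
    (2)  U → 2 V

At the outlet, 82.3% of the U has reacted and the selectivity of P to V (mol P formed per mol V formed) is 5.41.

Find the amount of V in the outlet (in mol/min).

31 mol/min

Conversion of U: U consumed = 0.823 × 427 = 351.4 mol/min = 2ξ₁ + 1ξ₂.
Selectivity: 1ξ₁ / (2ξ₂) = 5.41 → ξ₁ = 10.82 ξ₂.
Substitute: (2·10.82 + 1) ξ₂ = 351.4 → ξ₂ = 15.52 mol/min, ξ₁ = 167.9 mol/min.
Outlet amounts (n = n₀ + Σ ν·ξ):
  U: 427 − 2(167.9) − 1(15.52) = 75.58
  P: 0 + 1(167.9) = 167.9
  V: 0 + 2(15.52) = 31.04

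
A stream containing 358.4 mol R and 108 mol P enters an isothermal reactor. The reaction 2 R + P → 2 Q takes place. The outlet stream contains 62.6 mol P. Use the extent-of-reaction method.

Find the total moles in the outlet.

421 mol

For P: n = n₀ − 1ξ → 62.6 = 108 − 1ξ, giving ξ = 45.4 mol.
Outlet amounts (n = n₀ + ν ξ):
  R: 358.4 − 2(45.4) = 267.6
  P: 108 − 1(45.4) = 62.6
  Q: 0 + 2(45.4) = 90.8
Total out = 267.6 + 62.6 + 90.8 = 421 mol.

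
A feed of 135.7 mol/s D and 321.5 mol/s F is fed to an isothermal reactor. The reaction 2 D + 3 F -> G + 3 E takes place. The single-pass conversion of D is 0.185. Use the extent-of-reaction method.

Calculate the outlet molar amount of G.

12.6 mol/s

D reacted = 0.185 × 135.7 = 25.1 mol/s; ν_D = −2, so ξ = 25.1/2 = 12.55 mol/s.
Outlet amounts (n = n₀ + ν ξ):
  D: 135.7 − 2(12.55) = 110.6
  F: 321.5 − 3(12.55) = 283.8
  G: 0 + 1(12.55) = 12.55
  E: 0 + 3(12.55) = 37.66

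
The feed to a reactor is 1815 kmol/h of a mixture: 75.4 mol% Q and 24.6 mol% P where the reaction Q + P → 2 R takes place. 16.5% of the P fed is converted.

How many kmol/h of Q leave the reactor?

1290 kmol/h

P reacted = 0.165 × 446.5 = 73.67 kmol/h; ν_P = −1, so ξ = 73.67/1 = 73.67 kmol/h.
Outlet amounts (n = n₀ + ν ξ):
  Q: 1369 − 1(73.67) = 1295
  P: 446.5 − 1(73.67) = 372.8
  R: 0 + 2(73.67) = 147.3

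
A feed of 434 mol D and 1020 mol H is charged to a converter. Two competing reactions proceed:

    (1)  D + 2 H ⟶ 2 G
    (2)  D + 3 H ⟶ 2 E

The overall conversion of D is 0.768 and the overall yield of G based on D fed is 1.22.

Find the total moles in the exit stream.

Yield of G: 2ξ₁ / 434 = 1.22 → ξ₁ = 264.7 mol.
Conversion of D: 1ξ₁ + 1ξ₂ = 0.768 × 434 = 333.3 → ξ₂ = 68.57 mol.
Outlet amounts (n = n₀ + Σ ν·ξ):
  D: 434 − 1(264.7) − 1(68.57) = 100.7
  H: 1020 − 2(264.7) − 3(68.57) = 284.8
  G: 0 + 2(264.7) = 529.5
  E: 0 + 2(68.57) = 137.1
Total out = 100.7 + 284.8 + 529.5 + 137.1 = 1052 mol.

1050 mol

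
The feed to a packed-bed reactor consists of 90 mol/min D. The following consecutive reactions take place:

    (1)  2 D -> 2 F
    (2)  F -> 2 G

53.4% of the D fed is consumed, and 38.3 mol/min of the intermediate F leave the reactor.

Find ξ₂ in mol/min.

Conversion of D: D consumed = 2ξ₁ = 0.534 × 90 → ξ₁ = 24.03 mol/min.
F balance: n_F = 0 + 2ξ₁ − 1ξ₂ = 38.3 → ξ₂ = (2·24.03 − 38.3)/1 = 9.76 mol/min.
Outlet amounts (n = n₀ + Σ ν·ξ):
  D: 90 − 2(24.03) = 41.94
  F: 0 + 2(24.03) − 1(9.76) = 38.3
  G: 0 + 2(9.76) = 19.52

ξ₂ = 9.76 mol/min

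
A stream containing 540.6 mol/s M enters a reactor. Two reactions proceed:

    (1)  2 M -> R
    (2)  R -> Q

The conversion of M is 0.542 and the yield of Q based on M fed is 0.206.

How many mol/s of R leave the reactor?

35.1 mol/s

Conversion of M: M consumed = 2ξ₁ = 0.542 × 540.6 → ξ₁ = 146.5 mol/s.
Yield of Q: 1ξ₂ / 540.6 = 0.206 → ξ₂ = 111.4 mol/s.
Outlet amounts (n = n₀ + Σ ν·ξ):
  M: 540.6 − 2(146.5) = 247.6
  R: 0 + 1(146.5) − 1(111.4) = 35.14
  Q: 0 + 1(111.4) = 111.4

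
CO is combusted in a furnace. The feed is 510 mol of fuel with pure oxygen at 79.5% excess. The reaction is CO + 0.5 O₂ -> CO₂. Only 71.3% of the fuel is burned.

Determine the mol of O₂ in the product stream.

Stoichiometric O₂ = 0.5 × 510 = 255 mol; O₂ fed = 255 × 1.795 = 457.7 mol.
Fuel reacted = 0.713 × 510 → ξ = 363.6 mol.
Outlet (n = n₀ + ν ξ):
  CO: 510 − 1(363.6) = 146.4
  O₂: 457.7 − 0.5(363.6) = 275.9
  CO₂: 0 + 1(363.6) = 363.6

276 mol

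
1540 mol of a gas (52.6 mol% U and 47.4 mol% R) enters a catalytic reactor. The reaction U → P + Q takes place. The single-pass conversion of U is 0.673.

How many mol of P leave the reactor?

545 mol

U reacted = 0.673 × 810 = 545.2 mol; ν_U = −1, so ξ = 545.2/1 = 545.2 mol.
Outlet amounts (n = n₀ + ν ξ):
  U: 810 − 1(545.2) = 264.9
  P: 0 + 1(545.2) = 545.2
  Q: 0 + 1(545.2) = 545.2
  R: 730 (inert)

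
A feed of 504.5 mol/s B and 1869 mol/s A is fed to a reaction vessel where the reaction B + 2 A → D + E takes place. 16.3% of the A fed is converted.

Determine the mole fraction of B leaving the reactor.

A reacted = 0.163 × 1869 = 304.6 mol/s; ν_A = −2, so ξ = 304.6/2 = 152.3 mol/s.
Outlet amounts (n = n₀ + ν ξ):
  B: 504.5 − 1(152.3) = 352.2
  A: 1869 − 2(152.3) = 1564
  D: 0 + 1(152.3) = 152.3
  E: 0 + 1(152.3) = 152.3
Total out = 2221 mol/s; y_B = 352.2 / 2221 = 0.1586.

0.159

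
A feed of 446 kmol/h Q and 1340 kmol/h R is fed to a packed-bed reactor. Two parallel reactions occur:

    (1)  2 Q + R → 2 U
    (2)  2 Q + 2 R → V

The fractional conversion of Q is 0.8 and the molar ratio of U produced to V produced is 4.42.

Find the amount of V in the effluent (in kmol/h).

55.6 kmol/h

Conversion of Q: Q consumed = 0.8 × 446 = 356.8 kmol/h = 2ξ₁ + 2ξ₂.
Selectivity: 2ξ₁ / (1ξ₂) = 4.42 → ξ₁ = 2.21 ξ₂.
Substitute: (2·2.21 + 2) ξ₂ = 356.8 → ξ₂ = 55.58 kmol/h, ξ₁ = 122.8 kmol/h.
Outlet amounts (n = n₀ + Σ ν·ξ):
  Q: 446 − 2(122.8) − 2(55.58) = 89.2
  R: 1340 − 1(122.8) − 2(55.58) = 1106
  U: 0 + 2(122.8) = 245.6
  V: 0 + 1(55.58) = 55.58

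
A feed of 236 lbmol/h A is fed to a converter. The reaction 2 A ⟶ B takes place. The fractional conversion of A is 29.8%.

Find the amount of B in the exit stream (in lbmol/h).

35.2 lbmol/h

A reacted = 0.298 × 236 = 70.33 lbmol/h; ν_A = −2, so ξ = 70.33/2 = 35.16 lbmol/h.
Outlet amounts (n = n₀ + ν ξ):
  A: 236 − 2(35.16) = 165.7
  B: 0 + 1(35.16) = 35.16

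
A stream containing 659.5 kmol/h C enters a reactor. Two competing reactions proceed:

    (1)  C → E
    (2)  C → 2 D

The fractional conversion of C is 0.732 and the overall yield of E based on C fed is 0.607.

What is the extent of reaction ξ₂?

Yield of E: 1ξ₁ / 659.5 = 0.607 → ξ₁ = 400.3 kmol/h.
Conversion of C: 1ξ₁ + 1ξ₂ = 0.732 × 659.5 = 482.8 → ξ₂ = 82.44 kmol/h.
Outlet amounts (n = n₀ + Σ ν·ξ):
  C: 659.5 − 1(400.3) − 1(82.44) = 176.7
  E: 0 + 1(400.3) = 400.3
  D: 0 + 2(82.44) = 164.9

ξ₂ = 82.4 kmol/h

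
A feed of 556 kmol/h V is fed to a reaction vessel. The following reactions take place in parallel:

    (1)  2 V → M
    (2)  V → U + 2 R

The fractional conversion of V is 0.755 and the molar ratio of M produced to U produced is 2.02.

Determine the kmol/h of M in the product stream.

168 kmol/h

Conversion of V: V consumed = 0.755 × 556 = 419.8 kmol/h = 2ξ₁ + 1ξ₂.
Selectivity: 1ξ₁ / (1ξ₂) = 2.02 → ξ₁ = 2.02 ξ₂.
Substitute: (2·2.02 + 1) ξ₂ = 419.8 → ξ₂ = 83.29 kmol/h, ξ₁ = 168.2 kmol/h.
Outlet amounts (n = n₀ + Σ ν·ξ):
  V: 556 − 2(168.2) − 1(83.29) = 136.2
  M: 0 + 1(168.2) = 168.2
  U: 0 + 1(83.29) = 83.29
  R: 0 + 2(83.29) = 166.6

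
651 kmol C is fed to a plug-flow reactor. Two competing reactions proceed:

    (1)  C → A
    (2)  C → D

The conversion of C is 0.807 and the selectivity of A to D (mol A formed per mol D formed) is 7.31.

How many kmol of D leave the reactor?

Conversion of C: C consumed = 0.807 × 651 = 525.4 kmol = 1ξ₁ + 1ξ₂.
Selectivity: 1ξ₁ / (1ξ₂) = 7.31 → ξ₁ = 7.31 ξ₂.
Substitute: (1·7.31 + 1) ξ₂ = 525.4 → ξ₂ = 63.22 kmol, ξ₁ = 462.1 kmol.
Outlet amounts (n = n₀ + Σ ν·ξ):
  C: 651 − 1(462.1) − 1(63.22) = 125.6
  A: 0 + 1(462.1) = 462.1
  D: 0 + 1(63.22) = 63.22

63.2 kmol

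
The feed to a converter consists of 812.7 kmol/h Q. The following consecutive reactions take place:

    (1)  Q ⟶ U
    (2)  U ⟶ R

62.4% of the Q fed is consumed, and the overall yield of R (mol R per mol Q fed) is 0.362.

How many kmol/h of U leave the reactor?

Conversion of Q: Q consumed = 1ξ₁ = 0.624 × 812.7 → ξ₁ = 507.1 kmol/h.
Yield of R: 1ξ₂ / 812.7 = 0.362 → ξ₂ = 294.2 kmol/h.
Outlet amounts (n = n₀ + Σ ν·ξ):
  Q: 812.7 − 1(507.1) = 305.6
  U: 0 + 1(507.1) − 1(294.2) = 212.9
  R: 0 + 1(294.2) = 294.2

213 kmol/h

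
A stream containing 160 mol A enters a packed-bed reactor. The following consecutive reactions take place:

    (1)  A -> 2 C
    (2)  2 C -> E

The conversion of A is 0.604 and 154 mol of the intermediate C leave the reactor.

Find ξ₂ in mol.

Conversion of A: A consumed = 1ξ₁ = 0.604 × 160 → ξ₁ = 96.64 mol.
C balance: n_C = 0 + 2ξ₁ − 2ξ₂ = 154 → ξ₂ = (2·96.64 − 154)/2 = 19.64 mol.
Outlet amounts (n = n₀ + Σ ν·ξ):
  A: 160 − 1(96.64) = 63.36
  C: 0 + 2(96.64) − 2(19.64) = 154
  E: 0 + 1(19.64) = 19.64

ξ₂ = 19.6 mol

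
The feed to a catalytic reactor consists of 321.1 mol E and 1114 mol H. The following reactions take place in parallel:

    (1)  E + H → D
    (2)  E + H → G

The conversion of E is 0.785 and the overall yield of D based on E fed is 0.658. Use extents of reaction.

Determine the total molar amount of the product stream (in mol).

Yield of D: 1ξ₁ / 321.1 = 0.658 → ξ₁ = 211.3 mol.
Conversion of E: 1ξ₁ + 1ξ₂ = 0.785 × 321.1 = 252.1 → ξ₂ = 40.78 mol.
Outlet amounts (n = n₀ + Σ ν·ξ):
  E: 321.1 − 1(211.3) − 1(40.78) = 69.04
  H: 1114 − 1(211.3) − 1(40.78) = 861.9
  D: 0 + 1(211.3) = 211.3
  G: 0 + 1(40.78) = 40.78
Total out = 69.04 + 861.9 + 211.3 + 40.78 = 1183 mol.

1180 mol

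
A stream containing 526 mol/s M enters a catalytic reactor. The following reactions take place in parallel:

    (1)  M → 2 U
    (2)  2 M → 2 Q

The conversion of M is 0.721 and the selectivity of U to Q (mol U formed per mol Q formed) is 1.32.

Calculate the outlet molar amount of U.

302 mol/s

Conversion of M: M consumed = 0.721 × 526 = 379.2 mol/s = 1ξ₁ + 2ξ₂.
Selectivity: 2ξ₁ / (2ξ₂) = 1.32 → ξ₁ = 1.32 ξ₂.
Substitute: (1·1.32 + 2) ξ₂ = 379.2 → ξ₂ = 114.2 mol/s, ξ₁ = 150.8 mol/s.
Outlet amounts (n = n₀ + Σ ν·ξ):
  M: 526 − 1(150.8) − 2(114.2) = 146.8
  U: 0 + 2(150.8) = 301.6
  Q: 0 + 2(114.2) = 228.5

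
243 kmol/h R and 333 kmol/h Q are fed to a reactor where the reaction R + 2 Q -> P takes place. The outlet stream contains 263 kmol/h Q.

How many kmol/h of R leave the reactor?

208 kmol/h

For Q: n = n₀ − 2ξ → 263 = 333 − 2ξ, giving ξ = 35 kmol/h.
Outlet amounts (n = n₀ + ν ξ):
  R: 243 − 1(35) = 208
  Q: 333 − 2(35) = 263
  P: 0 + 1(35) = 35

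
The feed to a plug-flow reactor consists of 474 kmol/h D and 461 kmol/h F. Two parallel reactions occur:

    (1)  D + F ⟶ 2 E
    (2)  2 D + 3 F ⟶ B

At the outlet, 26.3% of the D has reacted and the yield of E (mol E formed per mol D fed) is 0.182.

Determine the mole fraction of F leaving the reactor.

Yield of E: 2ξ₁ / 474 = 0.182 → ξ₁ = 43.13 kmol/h.
Conversion of D: 1ξ₁ + 2ξ₂ = 0.263 × 474 = 124.7 → ξ₂ = 40.76 kmol/h.
Outlet amounts (n = n₀ + Σ ν·ξ):
  D: 474 − 1(43.13) − 2(40.76) = 349.3
  F: 461 − 1(43.13) − 3(40.76) = 295.6
  E: 0 + 2(43.13) = 86.27
  B: 0 + 1(40.76) = 40.76
Total out = 771.9 kmol/h; y_F = 295.6 / 771.9 = 0.3829.

0.383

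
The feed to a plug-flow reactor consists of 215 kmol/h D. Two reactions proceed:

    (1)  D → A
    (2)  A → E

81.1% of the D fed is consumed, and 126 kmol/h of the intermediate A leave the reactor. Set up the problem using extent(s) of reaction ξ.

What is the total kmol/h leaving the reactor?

Conversion of D: D consumed = 1ξ₁ = 0.811 × 215 → ξ₁ = 174.4 kmol/h.
A balance: n_A = 0 + 1ξ₁ − 1ξ₂ = 126 → ξ₂ = (1·174.4 − 126)/1 = 48.37 kmol/h.
Outlet amounts (n = n₀ + Σ ν·ξ):
  D: 215 − 1(174.4) = 40.63
  A: 0 + 1(174.4) − 1(48.37) = 126
  E: 0 + 1(48.37) = 48.37
Total out = 40.63 + 126 + 48.37 = 215 kmol/h.

215 kmol/h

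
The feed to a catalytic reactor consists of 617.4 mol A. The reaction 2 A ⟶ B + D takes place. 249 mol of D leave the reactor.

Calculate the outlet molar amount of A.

119 mol

For D: n = n₀ + 1ξ → 249 = 0 + 1ξ, giving ξ = 249 mol.
Outlet amounts (n = n₀ + ν ξ):
  A: 617.4 − 2(249) = 119.4
  B: 0 + 1(249) = 249
  D: 0 + 1(249) = 249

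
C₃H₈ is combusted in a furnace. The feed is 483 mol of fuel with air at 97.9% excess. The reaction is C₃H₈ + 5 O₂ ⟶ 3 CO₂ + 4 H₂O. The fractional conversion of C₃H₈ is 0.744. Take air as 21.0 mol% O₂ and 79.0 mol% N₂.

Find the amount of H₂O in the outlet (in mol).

Stoichiometric O₂ = 5 × 483 = 2415 mol; O₂ fed = 2415 × 1.979 = 4779 mol.
N₂ fed = 4779 × 79/21 = 17980 mol.
Fuel reacted = 0.744 × 483 → ξ = 359.4 mol.
Outlet (n = n₀ + ν ξ):
  C₃H₈: 483 − 1(359.4) = 123.6
  O₂: 4779 − 5(359.4) = 2983
  N₂: 17980 (inert)
  CO₂: 0 + 3(359.4) = 1078
  H₂O: 0 + 4(359.4) = 1437

1440 mol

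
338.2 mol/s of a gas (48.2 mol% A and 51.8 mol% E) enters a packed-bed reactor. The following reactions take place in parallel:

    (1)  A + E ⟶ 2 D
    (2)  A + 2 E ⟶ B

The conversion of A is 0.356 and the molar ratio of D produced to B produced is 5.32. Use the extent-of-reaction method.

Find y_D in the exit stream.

0.275

Conversion of A: A consumed = 0.356 × 163 = 58.03 mol/s = 1ξ₁ + 1ξ₂.
Selectivity: 2ξ₁ / (1ξ₂) = 5.32 → ξ₁ = 2.66 ξ₂.
Substitute: (1·2.66 + 1) ξ₂ = 58.03 → ξ₂ = 15.86 mol/s, ξ₁ = 42.18 mol/s.
Outlet amounts (n = n₀ + Σ ν·ξ):
  A: 163 − 1(42.18) − 1(15.86) = 105
  E: 175.2 − 1(42.18) − 2(15.86) = 101.3
  D: 0 + 2(42.18) = 84.35
  B: 0 + 1(15.86) = 15.86
Total out = 306.5 mol/s; y_D = 84.35 / 306.5 = 0.2752.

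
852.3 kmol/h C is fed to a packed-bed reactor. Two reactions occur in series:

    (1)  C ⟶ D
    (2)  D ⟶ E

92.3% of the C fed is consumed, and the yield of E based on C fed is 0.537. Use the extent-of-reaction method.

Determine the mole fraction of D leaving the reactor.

Conversion of C: C consumed = 1ξ₁ = 0.923 × 852.3 → ξ₁ = 786.7 kmol/h.
Yield of E: 1ξ₂ / 852.3 = 0.537 → ξ₂ = 457.7 kmol/h.
Outlet amounts (n = n₀ + Σ ν·ξ):
  C: 852.3 − 1(786.7) = 65.63
  D: 0 + 1(786.7) − 1(457.7) = 329
  E: 0 + 1(457.7) = 457.7
Total out = 852.3 kmol/h; y_D = 329 / 852.3 = 0.386.

0.386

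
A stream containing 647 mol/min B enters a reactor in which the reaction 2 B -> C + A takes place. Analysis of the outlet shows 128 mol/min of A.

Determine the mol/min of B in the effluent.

391 mol/min

For A: n = n₀ + 1ξ → 128 = 0 + 1ξ, giving ξ = 128 mol/min.
Outlet amounts (n = n₀ + ν ξ):
  B: 647 − 2(128) = 391
  C: 0 + 1(128) = 128
  A: 0 + 1(128) = 128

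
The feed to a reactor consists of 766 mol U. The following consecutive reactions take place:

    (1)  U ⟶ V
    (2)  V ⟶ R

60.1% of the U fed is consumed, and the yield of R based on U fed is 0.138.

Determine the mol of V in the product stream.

Conversion of U: U consumed = 1ξ₁ = 0.601 × 766 → ξ₁ = 460.4 mol.
Yield of R: 1ξ₂ / 766 = 0.138 → ξ₂ = 105.7 mol.
Outlet amounts (n = n₀ + Σ ν·ξ):
  U: 766 − 1(460.4) = 305.6
  V: 0 + 1(460.4) − 1(105.7) = 354.7
  R: 0 + 1(105.7) = 105.7

355 mol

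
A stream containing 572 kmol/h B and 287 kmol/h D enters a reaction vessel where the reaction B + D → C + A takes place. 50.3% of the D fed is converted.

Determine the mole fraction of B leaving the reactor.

D reacted = 0.503 × 287 = 144.4 kmol/h; ν_D = −1, so ξ = 144.4/1 = 144.4 kmol/h.
Outlet amounts (n = n₀ + ν ξ):
  B: 572 − 1(144.4) = 427.6
  D: 287 − 1(144.4) = 142.6
  C: 0 + 1(144.4) = 144.4
  A: 0 + 1(144.4) = 144.4
Total out = 859 kmol/h; y_B = 427.6 / 859 = 0.4978.

0.498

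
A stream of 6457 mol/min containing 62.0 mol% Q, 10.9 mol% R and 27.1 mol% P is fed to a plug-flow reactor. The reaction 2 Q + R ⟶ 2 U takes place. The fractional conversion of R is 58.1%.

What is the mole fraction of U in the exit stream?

R reacted = 0.581 × 703.8 = 408.9 mol/min; ν_R = −1, so ξ = 408.9/1 = 408.9 mol/min.
Outlet amounts (n = n₀ + ν ξ):
  Q: 4003 − 2(408.9) = 3186
  R: 703.8 − 1(408.9) = 294.9
  U: 0 + 2(408.9) = 817.8
  P: 1750 (inert)
Total out = 6048 mol/min; y_U = 817.8 / 6048 = 0.1352.

0.135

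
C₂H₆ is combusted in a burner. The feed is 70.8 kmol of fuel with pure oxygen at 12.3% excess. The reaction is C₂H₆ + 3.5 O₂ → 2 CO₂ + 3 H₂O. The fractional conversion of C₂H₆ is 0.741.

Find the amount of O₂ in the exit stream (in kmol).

94.7 kmol

Stoichiometric O₂ = 3.5 × 70.8 = 247.8 kmol; O₂ fed = 247.8 × 1.123 = 278.3 kmol.
Fuel reacted = 0.741 × 70.8 → ξ = 52.46 kmol.
Outlet (n = n₀ + ν ξ):
  C₂H₆: 70.8 − 1(52.46) = 18.34
  O₂: 278.3 − 3.5(52.46) = 94.66
  CO₂: 0 + 2(52.46) = 104.9
  H₂O: 0 + 3(52.46) = 157.4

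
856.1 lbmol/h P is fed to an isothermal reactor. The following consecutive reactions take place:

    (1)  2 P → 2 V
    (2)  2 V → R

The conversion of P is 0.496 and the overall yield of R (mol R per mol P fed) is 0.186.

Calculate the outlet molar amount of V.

106 lbmol/h

Conversion of P: P consumed = 2ξ₁ = 0.496 × 856.1 → ξ₁ = 212.3 lbmol/h.
Yield of R: 1ξ₂ / 856.1 = 0.186 → ξ₂ = 159.2 lbmol/h.
Outlet amounts (n = n₀ + Σ ν·ξ):
  P: 856.1 − 2(212.3) = 431.5
  V: 0 + 2(212.3) − 2(159.2) = 106.2
  R: 0 + 1(159.2) = 159.2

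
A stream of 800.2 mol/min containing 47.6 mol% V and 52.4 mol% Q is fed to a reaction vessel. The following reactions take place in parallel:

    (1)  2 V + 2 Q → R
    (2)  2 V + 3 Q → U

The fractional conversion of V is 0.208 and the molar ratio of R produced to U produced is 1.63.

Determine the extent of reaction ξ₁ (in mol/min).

Conversion of V: V consumed = 0.208 × 380.9 = 79.23 mol/min = 2ξ₁ + 2ξ₂.
Selectivity: 1ξ₁ / (1ξ₂) = 1.63 → ξ₁ = 1.63 ξ₂.
Substitute: (2·1.63 + 2) ξ₂ = 79.23 → ξ₂ = 15.06 mol/min, ξ₁ = 24.55 mol/min.
Outlet amounts (n = n₀ + Σ ν·ξ):
  V: 380.9 − 2(24.55) − 2(15.06) = 301.7
  Q: 419.3 − 2(24.55) − 3(15.06) = 325
  R: 0 + 1(24.55) = 24.55
  U: 0 + 1(15.06) = 15.06

ξ₁ = 24.6 mol/min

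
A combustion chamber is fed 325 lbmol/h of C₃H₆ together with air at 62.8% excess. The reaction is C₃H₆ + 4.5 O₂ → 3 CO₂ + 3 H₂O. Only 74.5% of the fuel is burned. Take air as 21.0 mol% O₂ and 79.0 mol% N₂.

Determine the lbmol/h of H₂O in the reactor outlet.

Stoichiometric O₂ = 4.5 × 325 = 1462 lbmol/h; O₂ fed = 1462 × 1.628 = 2381 lbmol/h.
N₂ fed = 2381 × 79/21 = 8957 lbmol/h.
Fuel reacted = 0.745 × 325 → ξ = 242.1 lbmol/h.
Outlet (n = n₀ + ν ξ):
  C₃H₆: 325 − 1(242.1) = 82.88
  O₂: 2381 − 4.5(242.1) = 1291
  N₂: 8957 (inert)
  CO₂: 0 + 3(242.1) = 726.4
  H₂O: 0 + 3(242.1) = 726.4

726 lbmol/h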